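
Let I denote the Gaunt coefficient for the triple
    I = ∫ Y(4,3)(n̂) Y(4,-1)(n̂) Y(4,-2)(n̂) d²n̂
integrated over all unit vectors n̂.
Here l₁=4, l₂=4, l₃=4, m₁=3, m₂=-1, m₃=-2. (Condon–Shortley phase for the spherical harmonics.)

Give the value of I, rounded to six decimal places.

-0.063661

m-sum 0 ✓  L=12 even ✓  0≤4≤8 ✓
Π(2lᵢ+1) = 9×9×9 = 729
triangle coeff Δ(4,4,4) = 1/450450
Σ_t [0,4]: t=0:+1/13824 t=1:−1/216 t=2:+1/64 t=3:−1/216 t=4:+1/13824 = 5/768
(3j)²=18/1001 [(4 4 4; 0 0 0)], sign=+1
Σ_t [0,1]: t=0:+1/864 t=1:−1/576 = -1/1728
(3j)²=5/1287 [(4 4 4; 3 -1 -2)], sign=-1
⇒ 4πI² = 7290/143143
I = (-1)√(7290/143143/(4π)) = -0.06366105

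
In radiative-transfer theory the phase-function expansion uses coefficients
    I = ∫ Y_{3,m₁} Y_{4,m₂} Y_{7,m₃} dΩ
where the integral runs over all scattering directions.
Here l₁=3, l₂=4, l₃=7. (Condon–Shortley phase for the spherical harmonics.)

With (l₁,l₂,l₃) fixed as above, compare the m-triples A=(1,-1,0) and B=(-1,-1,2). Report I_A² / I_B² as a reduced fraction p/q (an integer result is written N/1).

Same 3,4,7: normalisation and zero-m 3j drop out of the ratio.
A: Δ: 0! 6! 8! / 15! → 1/45045; sum: t=0:+1/34560 = 1/34560; 3j²(3 4 7; 1 -1 0) = Δ·Π!·Σ² = 7/429  (sign -1)
B: Δ: 0! 6! 8! / 15! → 1/45045; sum: t=0:+1/34560 = 1/34560; 3j²(3 4 7; -1 -1 2) = Δ·Π!·Σ² = 4/143  (sign -1)
I_A²/I_B² = (7/429)/(4/143) = 7/12

7/12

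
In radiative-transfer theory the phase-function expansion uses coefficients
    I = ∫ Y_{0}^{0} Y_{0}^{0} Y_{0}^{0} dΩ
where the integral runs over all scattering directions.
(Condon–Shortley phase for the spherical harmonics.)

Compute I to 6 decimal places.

0.282095

m-sum 0 ✓  L=0 even ✓  0≤0≤0 ✓
Π(2lᵢ+1) = 1×1×1 = 1
triangle coeff Δ(0,0,0) = 1/1
Σ_t [0,0]: t=0:+1/1 = 1/1
(3j)²=1/1 [(0 0 0; 0 0 0)], sign=+1
(m-triple is (0,0,0) — same symbol as above.)
⇒ 4πI² = 1/1
I = (+1)√(1/1/(4π)) = 0.28209479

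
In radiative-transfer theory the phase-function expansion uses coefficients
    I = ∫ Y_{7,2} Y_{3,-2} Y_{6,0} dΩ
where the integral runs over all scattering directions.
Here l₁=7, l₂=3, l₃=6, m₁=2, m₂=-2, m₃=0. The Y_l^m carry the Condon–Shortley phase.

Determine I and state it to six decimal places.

-0.086087

Rules hold: Σm=0, L=16 even, 4≤6≤10.
N = 15·7·13 = 1365
Δ = 4!·10!·2!/17! = 1/2042040
Racah Σ t=1..3: t=1:−1/207360 t=2:+1/57600 t=3:−1/207360 = 1/129600
⇒ 3j(7 3 6; 0 0 0)² = 168/12155, sgn +1
Racah Σ t=0..1: t=0:+1/345600 t=1:−1/207360 = -1/518400
⇒ 3j(7 3 6; 2 -2 0)² = 12/2431, sgn -1
4πI² = N·(3j₀)²·(3jₘ)² = 42336/454597
I = -1·√(0.0931286/4π) = -0.08608683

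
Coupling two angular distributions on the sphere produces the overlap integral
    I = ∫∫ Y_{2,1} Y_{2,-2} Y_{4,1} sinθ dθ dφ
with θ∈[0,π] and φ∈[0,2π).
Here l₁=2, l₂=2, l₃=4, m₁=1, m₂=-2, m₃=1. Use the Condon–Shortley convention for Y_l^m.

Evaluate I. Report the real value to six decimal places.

-0.090112

Checks pass: Σm=0; 8 even; l₃=4∈[0,4].
(2·2+1)(2·2+1)(2·4+1) = 225
Δ: 0! 4! 4! / 9! → 1/630
sum: t=0:+1/16 = 1/16
3j²(2 2 4; 0 0 0) = Δ·Π!·Σ² = 2/35  (sign +1)
sum: t=0:+1/144 = 1/144
3j²(2 2 4; 1 -2 1) = Δ·Π!·Σ² = 1/126  (sign -1)
combine: 4πI² = 225·2/35·1/126 = 5/49
take √, sign -1: I = -0.09011188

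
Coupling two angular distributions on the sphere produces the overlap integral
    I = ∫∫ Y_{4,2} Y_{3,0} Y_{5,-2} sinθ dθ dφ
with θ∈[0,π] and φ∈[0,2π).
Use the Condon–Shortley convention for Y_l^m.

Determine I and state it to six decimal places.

m-sum 0 ✓  L=12 even ✓  1≤5≤7 ✓
Π(2lᵢ+1) = 9×7×11 = 693
triangle coeff Δ(4,3,5) = 1/180180
Σ_t [0,2]: t=0:+1/576 t=1:−1/144 t=2:+1/576 = -1/288
(3j)²=20/1001 [(4 3 5; 0 0 0)], sign=+1
Σ_t [0,2]: t=0:+1/576 t=1:−1/480 t=2:+1/8640 = -1/4320
(3j)²=1/2145 [(4 3 5; 2 0 -2)], sign=+1
⇒ 4πI² = 12/1859
I = (+1)√(12/1859/(4π)) = 0.02266449

0.022664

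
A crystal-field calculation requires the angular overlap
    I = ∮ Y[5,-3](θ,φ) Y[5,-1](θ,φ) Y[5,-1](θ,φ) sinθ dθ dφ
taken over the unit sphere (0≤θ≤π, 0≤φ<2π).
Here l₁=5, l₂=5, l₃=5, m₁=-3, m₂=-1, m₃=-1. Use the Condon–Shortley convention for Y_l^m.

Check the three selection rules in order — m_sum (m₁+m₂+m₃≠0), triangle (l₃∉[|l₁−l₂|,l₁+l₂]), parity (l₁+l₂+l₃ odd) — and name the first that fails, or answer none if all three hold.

m₁+m₂+m₃ = -3 − 1 − 1 = -5  ✗
triangle: |5−5|=0 ≤ l₃=5 ≤ 5+5=10
parity: l₁+l₂+l₃ = 15 is odd

m_sum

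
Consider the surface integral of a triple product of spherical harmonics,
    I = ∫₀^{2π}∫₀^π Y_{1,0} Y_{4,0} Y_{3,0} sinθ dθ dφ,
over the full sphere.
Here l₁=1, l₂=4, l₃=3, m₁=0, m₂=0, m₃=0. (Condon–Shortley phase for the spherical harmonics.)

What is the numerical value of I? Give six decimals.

0.246233

Rules hold: Σm=0, L=8 even, 3≤3≤5.
N = 3·9·7 = 189
Δ = 2!·0!·6!/9! = 1/252
Racah Σ t=1..1: t=1:−1/36 = -1/36
⇒ 3j(1 4 3; 0 0 0)² = 4/63, sgn +1
(m-triple is (0,0,0) — same symbol as above.)
4πI² = N·(3j₀)²·(3jₘ)² = 16/21
I = +1·√(0.761905/4π) = 0.24623252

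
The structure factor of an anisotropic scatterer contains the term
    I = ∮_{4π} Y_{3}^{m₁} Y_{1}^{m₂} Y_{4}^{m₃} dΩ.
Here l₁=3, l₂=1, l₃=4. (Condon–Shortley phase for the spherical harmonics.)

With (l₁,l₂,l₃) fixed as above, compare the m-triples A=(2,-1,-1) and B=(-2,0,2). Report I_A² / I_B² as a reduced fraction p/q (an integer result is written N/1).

Same 3,1,4: normalisation and zero-m 3j drop out of the ratio.
A: Δ: 0! 6! 2! / 9! → 1/252; sum: t=0:+1/240 = 1/240; 3j²(3 1 4; 2 -1 -1) = Δ·Π!·Σ² = 1/84  (sign -1)
B: Δ: 0! 6! 2! / 9! → 1/252; sum: t=0:+1/120 = 1/120; 3j²(3 1 4; -2 0 2) = Δ·Π!·Σ² = 1/21  (sign +1)
I_A²/I_B² = (1/84)/(1/21) = 1/4

1/4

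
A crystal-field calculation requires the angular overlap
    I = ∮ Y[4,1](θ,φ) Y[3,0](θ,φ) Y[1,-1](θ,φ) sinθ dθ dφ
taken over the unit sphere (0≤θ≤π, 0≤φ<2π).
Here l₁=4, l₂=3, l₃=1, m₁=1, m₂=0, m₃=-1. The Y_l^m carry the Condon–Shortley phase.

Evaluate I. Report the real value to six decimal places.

-0.194664

Rules hold: Σm=0, L=8 even, 1≤1≤7.
N = 9·7·3 = 189
Δ = 6!·2!·0!/9! = 1/252
Racah Σ t=3..3: t=3:−1/36 = -1/36
⇒ 3j(4 3 1; 0 0 0)² = 4/63, sgn +1
Racah Σ t=3..3: t=3:−1/72 = -1/72
⇒ 3j(4 3 1; 1 0 -1)² = 5/126, sgn -1
4πI² = N·(3j₀)²·(3jₘ)² = 10/21
I = -1·√(0.47619/4π) = -0.19466390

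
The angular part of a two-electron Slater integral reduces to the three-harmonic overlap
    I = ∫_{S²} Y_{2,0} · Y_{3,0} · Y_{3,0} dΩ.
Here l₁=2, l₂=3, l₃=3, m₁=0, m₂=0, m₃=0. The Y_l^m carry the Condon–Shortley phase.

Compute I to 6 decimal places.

m-sum 0 ✓  L=8 even ✓  1≤3≤5 ✓
Π(2lᵢ+1) = 5×7×7 = 245
triangle coeff Δ(2,3,3) = 1/3780
Σ_t [0,2]: t=0:+1/24 t=1:−1/4 t=2:+1/24 = -1/6
(3j)²=4/105 [(2 3 3; 0 0 0)], sign=+1
(m-triple is (0,0,0) — same symbol as above.)
⇒ 4πI² = 16/45
I = (+1)√(16/45/(4π)) = 0.16820883

0.168209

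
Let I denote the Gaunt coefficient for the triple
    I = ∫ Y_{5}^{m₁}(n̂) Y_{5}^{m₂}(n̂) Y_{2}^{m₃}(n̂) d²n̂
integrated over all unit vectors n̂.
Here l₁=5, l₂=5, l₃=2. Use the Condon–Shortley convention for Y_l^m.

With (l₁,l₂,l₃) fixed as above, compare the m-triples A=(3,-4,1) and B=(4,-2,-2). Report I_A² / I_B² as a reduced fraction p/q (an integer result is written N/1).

l's match ⇒ only the (l;m) 3-j factors differ between A and B.
A: triangle coeff Δ(5,5,2) = 1/38610; Σ_t [0,1]: t=0:+1/80640 t=1:−1/10080 = -1/11520; (3j)²=49/1430 [(5 5 2; 3 -4 1)], sign=+1
B: triangle coeff Δ(5,5,2) = 1/38610; Σ_t [1,1]: t=1:−1/20160 = -1/20160; (3j)²=12/715 [(5 5 2; 4 -2 -2)], sign=-1
I_A²/I_B² = (49/1430)/(12/715) = 49/24

49/24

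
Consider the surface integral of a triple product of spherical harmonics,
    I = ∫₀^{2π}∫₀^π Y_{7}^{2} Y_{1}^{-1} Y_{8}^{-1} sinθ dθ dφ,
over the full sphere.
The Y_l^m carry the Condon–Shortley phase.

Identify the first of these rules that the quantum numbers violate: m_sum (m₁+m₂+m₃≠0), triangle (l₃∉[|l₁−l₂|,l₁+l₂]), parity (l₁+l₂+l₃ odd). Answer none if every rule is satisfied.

none

Σmᵢ = 0  ✓
l₃∈[|l₁−l₂|,l₁+l₂]=[6,8], have l₃=8  ✓
Σlᵢ = 16 ⇒ even  ✓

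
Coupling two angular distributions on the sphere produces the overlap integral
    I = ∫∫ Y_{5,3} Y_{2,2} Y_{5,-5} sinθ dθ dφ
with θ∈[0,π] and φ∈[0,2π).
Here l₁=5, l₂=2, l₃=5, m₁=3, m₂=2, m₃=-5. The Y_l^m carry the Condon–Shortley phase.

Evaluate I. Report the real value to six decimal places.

0.088588

m-sum 0 ✓  L=12 even ✓  3≤5≤7 ✓
Π(2lᵢ+1) = 11×5×11 = 605
triangle coeff Δ(5,2,5) = 1/38610
Σ_t [0,2]: t=0:+1/2880 t=1:−1/576 t=2:+1/2880 = -1/960
(3j)²=10/429 [(5 2 5; 0 0 0)], sign=+1
Σ_t [2,2]: t=2:+1/161280 = 1/161280
(3j)²=1/143 [(5 2 5; 3 2 -5)], sign=+1
⇒ 4πI² = 50/507
I = (+1)√(50/507/(4π)) = 0.08858824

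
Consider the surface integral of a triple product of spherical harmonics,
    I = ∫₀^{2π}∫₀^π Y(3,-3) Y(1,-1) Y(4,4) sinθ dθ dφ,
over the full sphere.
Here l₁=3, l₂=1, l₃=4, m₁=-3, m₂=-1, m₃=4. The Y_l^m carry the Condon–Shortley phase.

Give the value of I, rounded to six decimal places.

0.325735

Rules hold: Σm=0, L=8 even, 2≤4≤4.
N = 7·3·9 = 189
Δ = 0!·6!·2!/9! = 1/252
Racah Σ t=0..0: t=0:+1/36 = 1/36
⇒ 3j(3 1 4; 0 0 0)² = 4/63, sgn +1
Racah Σ t=0..0: t=0:+1/1440 = 1/1440
⇒ 3j(3 1 4; -3 -1 4)² = 1/9, sgn +1
4πI² = N·(3j₀)²·(3jₘ)² = 4/3
I = +1·√(1.33333/4π) = 0.32573501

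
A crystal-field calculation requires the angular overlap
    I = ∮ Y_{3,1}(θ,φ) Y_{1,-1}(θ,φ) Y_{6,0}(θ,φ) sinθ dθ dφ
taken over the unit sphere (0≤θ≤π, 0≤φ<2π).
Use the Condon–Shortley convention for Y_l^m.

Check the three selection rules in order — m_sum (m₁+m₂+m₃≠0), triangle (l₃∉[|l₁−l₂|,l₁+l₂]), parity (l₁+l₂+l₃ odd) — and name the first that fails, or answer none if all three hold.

azimuthal sum: 1 − 1 + 0 = 0  ✓
2 ≤ 6 ≤ 4 (triangle on l)  ✗
L = 3 + 1 + 6 = 10 (even)

triangle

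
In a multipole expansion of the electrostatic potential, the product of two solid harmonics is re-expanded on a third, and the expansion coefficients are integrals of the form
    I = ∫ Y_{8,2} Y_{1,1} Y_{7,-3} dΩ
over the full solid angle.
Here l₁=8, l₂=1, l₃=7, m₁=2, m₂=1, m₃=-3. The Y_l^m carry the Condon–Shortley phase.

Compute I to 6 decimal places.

m-sum 0 ✓  L=16 even ✓  7≤7≤9 ✓
Π(2lᵢ+1) = 17×3×15 = 765
triangle coeff Δ(8,1,7) = 1/2040
Σ_t [1,1]: t=1:−1/25401600 = -1/25401600
(3j)²=8/255 [(8 1 7; 0 0 0)], sign=+1
Σ_t [2,2]: t=2:+1/174182400 = 1/174182400
(3j)²=1/136 [(8 1 7; 2 1 -3)], sign=+1
⇒ 4πI² = 3/17
I = (+1)√(3/17/(4π)) = 0.11850352

0.118504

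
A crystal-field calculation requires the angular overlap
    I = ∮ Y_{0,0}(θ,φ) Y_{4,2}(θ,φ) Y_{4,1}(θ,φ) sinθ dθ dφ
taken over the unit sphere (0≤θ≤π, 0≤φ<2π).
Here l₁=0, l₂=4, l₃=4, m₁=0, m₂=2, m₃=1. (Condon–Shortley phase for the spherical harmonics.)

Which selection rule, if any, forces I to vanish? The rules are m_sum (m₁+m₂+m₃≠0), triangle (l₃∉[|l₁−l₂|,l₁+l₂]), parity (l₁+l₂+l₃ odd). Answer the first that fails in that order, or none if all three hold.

m_sum

Σmᵢ = 3  ✗
l₃∈[|l₁−l₂|,l₁+l₂]=[4,4], have l₃=4
Σlᵢ = 8 ⇒ even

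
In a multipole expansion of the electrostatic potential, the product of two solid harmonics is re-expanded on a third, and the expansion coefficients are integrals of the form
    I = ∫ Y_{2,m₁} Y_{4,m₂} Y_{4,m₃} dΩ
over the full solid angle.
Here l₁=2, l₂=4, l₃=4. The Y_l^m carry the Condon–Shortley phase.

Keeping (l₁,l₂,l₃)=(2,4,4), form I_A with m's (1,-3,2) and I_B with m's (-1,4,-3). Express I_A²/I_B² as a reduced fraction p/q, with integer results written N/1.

25/28

Same 2,4,4: normalisation and zero-m 3j drop out of the ratio.
A: Δ: 2! 2! 6! / 11! → 1/13860; sum: t=0:+1/240 t=1:−1/1440 = 1/288; 3j²(2 4 4; 1 -3 2) = Δ·Π!·Σ² = 5/132  (sign +1)
B: Δ: 2! 2! 6! / 11! → 1/13860; sum: t=2:+1/1440 = 1/1440; 3j²(2 4 4; -1 4 -3) = Δ·Π!·Σ² = 7/165  (sign -1)
I_A²/I_B² = (5/132)/(7/165) = 25/28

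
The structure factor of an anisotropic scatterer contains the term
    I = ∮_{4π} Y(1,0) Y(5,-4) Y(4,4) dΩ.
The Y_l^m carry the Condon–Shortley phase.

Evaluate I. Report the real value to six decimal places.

m-sum 0 ✓  L=10 even ✓  4≤4≤6 ✓
Π(2lᵢ+1) = 3×11×9 = 297
triangle coeff Δ(1,5,4) = 1/495
Σ_t [1,1]: t=1:−1/576 = -1/576
(3j)²=5/99 [(1 5 4; 0 0 0)], sign=-1
Σ_t [1,1]: t=1:−1/40320 = -1/40320
(3j)²=1/55 [(1 5 4; 0 -4 4)], sign=-1
⇒ 4πI² = 3/11
I = (+1)√(3/11/(4π)) = 0.14731920

0.147319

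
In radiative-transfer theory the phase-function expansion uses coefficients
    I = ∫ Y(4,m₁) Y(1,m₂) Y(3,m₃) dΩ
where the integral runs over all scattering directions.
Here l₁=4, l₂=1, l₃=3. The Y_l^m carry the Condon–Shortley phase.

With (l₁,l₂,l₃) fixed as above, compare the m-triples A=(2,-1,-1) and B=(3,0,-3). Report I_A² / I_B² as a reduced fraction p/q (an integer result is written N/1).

15/7

l's match ⇒ only the (l;m) 3-j factors differ between A and B.
A: triangle coeff Δ(4,1,3) = 1/252; Σ_t [0,0]: t=0:+1/96 = 1/96; (3j)²=5/84 [(4 1 3; 2 -1 -1)], sign=+1
B: triangle coeff Δ(4,1,3) = 1/252; Σ_t [1,1]: t=1:−1/720 = -1/720; (3j)²=1/36 [(4 1 3; 3 0 -3)], sign=-1
I_A²/I_B² = (5/84)/(1/36) = 15/7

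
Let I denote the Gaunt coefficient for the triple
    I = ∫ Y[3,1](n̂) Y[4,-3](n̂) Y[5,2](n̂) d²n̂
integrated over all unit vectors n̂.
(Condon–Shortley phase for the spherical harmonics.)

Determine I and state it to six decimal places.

Checks pass: Σm=0; 12 even; l₃=5∈[1,7].
(2·3+1)(2·4+1)(2·5+1) = 693
Δ: 2! 4! 6! / 13! → 1/180180
sum: t=0:+1/576 t=1:−1/144 t=2:+1/576 = -1/288
3j²(3 4 5; 0 0 0) = Δ·Π!·Σ² = 20/1001  (sign +1)
sum: t=0:+1/960 t=1:−1/4320 = 7/8640
3j²(3 4 5; 1 -3 2) = Δ·Π!·Σ² = 343/12870  (sign -1)
combine: 4πI² = 693·20/1001·343/12870 = 686/1859
take √, sign -1: I = -0.17136315

-0.171363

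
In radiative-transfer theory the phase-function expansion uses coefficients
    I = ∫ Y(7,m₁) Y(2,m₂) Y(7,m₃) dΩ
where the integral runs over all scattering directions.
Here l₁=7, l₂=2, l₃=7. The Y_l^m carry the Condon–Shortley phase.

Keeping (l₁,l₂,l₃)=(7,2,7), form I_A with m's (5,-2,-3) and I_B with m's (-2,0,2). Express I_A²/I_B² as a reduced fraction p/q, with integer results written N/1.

27/22

Shared (l₁,l₂,l₃)=(7,2,7): N and (l;000)² cancel in I_A²/I_B².
A: Δ = 2!·12!·2!/17! = 1/185640; Racah Σ t=0..0: t=0:+1/29030400 = 1/29030400; ⇒ 3j(7 2 7; 5 -2 -3)² = 99/7735, sgn +1
B: Δ = 2!·12!·2!/17! = 1/185640; Racah Σ t=0..2: t=0:+1/8709120 t=1:−1/967680 t=2:+1/2419200 = -11/21772800; ⇒ 3j(7 2 7; -2 0 2)² = 242/23205, sgn +1
I_A²/I_B² = (99/7735)/(242/23205) = 27/22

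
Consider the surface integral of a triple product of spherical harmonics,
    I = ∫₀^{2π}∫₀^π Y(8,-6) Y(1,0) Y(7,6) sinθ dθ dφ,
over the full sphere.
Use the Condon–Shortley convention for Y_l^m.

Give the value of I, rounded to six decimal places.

0.161907

m-sum 0 ✓  L=16 even ✓  7≤7≤9 ✓
Π(2lᵢ+1) = 17×3×15 = 765
triangle coeff Δ(8,1,7) = 1/2040
Σ_t [1,1]: t=1:−1/25401600 = -1/25401600
(3j)²=8/255 [(8 1 7; 0 0 0)], sign=+1
Σ_t [1,1]: t=1:−1/6227020800 = -1/6227020800
(3j)²=7/510 [(8 1 7; -6 0 6)], sign=+1
⇒ 4πI² = 28/85
I = (+1)√(28/85/(4π)) = 0.16190663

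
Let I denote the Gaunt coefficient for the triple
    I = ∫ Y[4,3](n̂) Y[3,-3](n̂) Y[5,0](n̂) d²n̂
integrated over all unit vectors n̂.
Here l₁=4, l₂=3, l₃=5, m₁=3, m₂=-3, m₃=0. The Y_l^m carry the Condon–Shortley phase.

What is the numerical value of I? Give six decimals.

-0.098140

Rules hold: Σm=0, L=12 even, 1≤5≤7.
N = 9·7·11 = 693
Δ = 2!·6!·4!/13! = 1/180180
Racah Σ t=0..2: t=0:+1/576 t=1:−1/144 t=2:+1/576 = -1/288
⇒ 3j(4 3 5; 0 0 0)² = 20/1001, sgn +1
Racah Σ t=0..0: t=0:+1/5760 = 1/5760
⇒ 3j(4 3 5; 3 -3 0)² = 5/572, sgn -1
4πI² = N·(3j₀)²·(3jₘ)² = 225/1859
I = -1·√(0.121033/4π) = -0.09814013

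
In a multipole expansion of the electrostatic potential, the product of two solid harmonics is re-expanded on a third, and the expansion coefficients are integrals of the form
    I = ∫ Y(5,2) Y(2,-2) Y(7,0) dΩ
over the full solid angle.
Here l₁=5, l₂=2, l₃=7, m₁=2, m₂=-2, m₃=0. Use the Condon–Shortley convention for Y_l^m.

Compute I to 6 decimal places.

m-sum 0 ✓  L=14 even ✓  3≤7≤7 ✓
Π(2lᵢ+1) = 11×5×15 = 825
triangle coeff Δ(5,2,7) = 1/15015
Σ_t [0,0]: t=0:+1/57600 = 1/57600
(3j)²=21/715 [(5 2 7; 0 0 0)], sign=-1
Σ_t [0,0]: t=0:+1/725760 = 1/725760
(3j)²=1/429 [(5 2 7; 2 -2 0)], sign=-1
⇒ 4πI² = 105/1859
I = (+1)√(105/1859/(4π)) = 0.06704247

0.067042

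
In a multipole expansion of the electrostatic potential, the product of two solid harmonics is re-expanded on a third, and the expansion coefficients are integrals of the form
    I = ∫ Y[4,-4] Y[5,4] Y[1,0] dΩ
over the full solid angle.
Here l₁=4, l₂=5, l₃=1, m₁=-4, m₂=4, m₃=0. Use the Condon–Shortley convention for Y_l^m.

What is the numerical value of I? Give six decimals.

Checks pass: Σm=0; 10 even; l₃=1∈[1,9].
(2·4+1)(2·5+1)(2·1+1) = 297
Δ: 8! 0! 2! / 11! → 1/495
sum: t=4:+1/576 = 1/576
3j²(4 5 1; 0 0 0) = Δ·Π!·Σ² = 5/99  (sign -1)
sum: t=8:+1/40320 = 1/40320
3j²(4 5 1; -4 4 0) = Δ·Π!·Σ² = 1/55  (sign -1)
combine: 4πI² = 297·5/99·1/55 = 3/11
take √, sign +1: I = 0.14731920

0.147319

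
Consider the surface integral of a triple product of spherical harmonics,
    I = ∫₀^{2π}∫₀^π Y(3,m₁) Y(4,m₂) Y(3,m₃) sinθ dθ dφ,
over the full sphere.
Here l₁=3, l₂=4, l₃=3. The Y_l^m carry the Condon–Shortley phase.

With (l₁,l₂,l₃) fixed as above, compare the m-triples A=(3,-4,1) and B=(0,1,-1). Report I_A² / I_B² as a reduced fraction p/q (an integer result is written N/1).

14/5

l's match ⇒ only the (l;m) 3-j factors differ between A and B.
A: triangle coeff Δ(3,4,3) = 1/34650; Σ_t [0,0]: t=0:+1/1152 = 1/1152; (3j)²=1/33 [(3 4 3; 3 -4 1)], sign=+1
B: triangle coeff Δ(3,4,3) = 1/34650; Σ_t [1,3]: t=1:−1/288 t=2:+1/24 t=3:−1/48 = 5/288; (3j)²=5/462 [(3 4 3; 0 1 -1)], sign=+1
I_A²/I_B² = (1/33)/(5/462) = 14/5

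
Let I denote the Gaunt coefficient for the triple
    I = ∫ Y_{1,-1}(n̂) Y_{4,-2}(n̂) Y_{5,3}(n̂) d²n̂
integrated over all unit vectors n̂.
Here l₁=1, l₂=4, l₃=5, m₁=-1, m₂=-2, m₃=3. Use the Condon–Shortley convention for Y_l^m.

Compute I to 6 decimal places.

Checks pass: Σm=0; 10 even; l₃=5∈[3,5].
(2·1+1)(2·4+1)(2·5+1) = 297
Δ: 0! 2! 8! / 11! → 1/495
sum: t=0:+1/576 = 1/576
3j²(1 4 5; 0 0 0) = Δ·Π!·Σ² = 5/99  (sign -1)
sum: t=0:+1/2880 = 1/2880
3j²(1 4 5; -1 -2 3) = Δ·Π!·Σ² = 28/495  (sign +1)
combine: 4πI² = 297·5/99·28/495 = 28/33
take √, sign -1: I = -0.25984664

-0.259847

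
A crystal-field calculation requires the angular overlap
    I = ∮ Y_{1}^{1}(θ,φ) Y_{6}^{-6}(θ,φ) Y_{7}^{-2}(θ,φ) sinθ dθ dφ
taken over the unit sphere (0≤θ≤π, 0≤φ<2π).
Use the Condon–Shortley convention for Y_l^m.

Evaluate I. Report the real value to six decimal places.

m-sum = 1 − 6 − 2 = -7 ≠ 0 ⇒ I = 0

0.000000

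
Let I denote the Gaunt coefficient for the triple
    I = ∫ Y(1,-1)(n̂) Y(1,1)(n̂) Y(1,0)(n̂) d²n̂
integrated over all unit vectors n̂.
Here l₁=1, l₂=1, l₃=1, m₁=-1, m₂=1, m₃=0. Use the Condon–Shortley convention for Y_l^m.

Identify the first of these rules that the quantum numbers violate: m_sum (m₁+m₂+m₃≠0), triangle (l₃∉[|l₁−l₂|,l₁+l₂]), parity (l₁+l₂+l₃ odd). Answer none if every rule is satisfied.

azimuthal sum: -1 + 1 + 0 = 0  ✓
0 ≤ 1 ≤ 2 (triangle on l)  ✓
L = 1 + 1 + 1 = 3 (odd)  ✗

parity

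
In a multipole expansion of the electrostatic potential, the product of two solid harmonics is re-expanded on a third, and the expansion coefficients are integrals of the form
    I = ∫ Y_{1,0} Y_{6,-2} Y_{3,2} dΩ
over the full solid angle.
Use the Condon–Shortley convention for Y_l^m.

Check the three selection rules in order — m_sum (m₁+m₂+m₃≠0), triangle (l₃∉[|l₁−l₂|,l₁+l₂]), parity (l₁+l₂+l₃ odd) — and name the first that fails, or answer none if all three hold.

azimuthal sum: 0 − 2 + 2 = 0  ✓
5 ≤ 3 ≤ 7 (triangle on l)  ✗
L = 1 + 6 + 3 = 10 (even)

triangle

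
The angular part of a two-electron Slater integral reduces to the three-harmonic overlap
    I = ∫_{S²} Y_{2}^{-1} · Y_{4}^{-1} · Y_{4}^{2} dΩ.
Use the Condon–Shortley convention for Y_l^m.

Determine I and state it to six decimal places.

0.127700

m-sum 0 ✓  L=10 even ✓  2≤4≤6 ✓
Π(2lᵢ+1) = 5×9×9 = 405
triangle coeff Δ(2,4,4) = 1/13860
Σ_t [0,2]: t=0:+1/192 t=1:−1/36 t=2:+1/192 = -5/288
(3j)²=20/693 [(2 4 4; 0 0 0)], sign=-1
Σ_t [1,2]: t=1:−1/96 t=2:+1/240 = -1/160
(3j)²=27/1540 [(2 4 4; -1 -1 2)], sign=-1
⇒ 4πI² = 1215/5929
I = (+1)√(1215/5929/(4π)) = 0.12770047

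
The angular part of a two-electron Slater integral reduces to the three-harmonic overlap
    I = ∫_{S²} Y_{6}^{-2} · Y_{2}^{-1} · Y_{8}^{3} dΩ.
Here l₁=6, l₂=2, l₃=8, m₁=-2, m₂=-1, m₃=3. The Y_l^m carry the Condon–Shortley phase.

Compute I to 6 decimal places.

-0.243748

Rules hold: Σm=0, L=16 even, 4≤8≤8.
N = 13·5·17 = 1105
Δ = 0!·12!·4!/17! = 1/30940
Racah Σ t=0..0: t=0:+1/2073600 = 1/2073600
⇒ 3j(6 2 8; 0 0 0)² = 28/1105, sgn +1
Racah Σ t=0..0: t=0:+1/5806080 = 1/5806080
⇒ 3j(6 2 8; -2 -1 3)² = 165/6188, sgn -1
4πI² = N·(3j₀)²·(3jₘ)² = 165/221
I = -1·√(0.746606/4π) = -0.24374791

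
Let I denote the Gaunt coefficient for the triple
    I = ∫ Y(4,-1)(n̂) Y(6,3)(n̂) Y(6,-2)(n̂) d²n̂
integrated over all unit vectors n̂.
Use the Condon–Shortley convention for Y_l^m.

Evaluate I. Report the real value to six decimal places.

m-sum 0 ✓  L=16 even ✓  2≤6≤10 ✓
Π(2lᵢ+1) = 9×13×13 = 1521
triangle coeff Δ(4,6,6) = 1/15315300
Σ_t [0,4]: t=0:+1/829440 t=1:−1/25920 t=2:+1/9216 t=3:−1/25920 t=4:+1/829440 = 7/207360
(3j)²=28/2431 [(4 6 6; 0 0 0)], sign=+1
Σ_t [1,4]: t=1:−1/5806080 t=2:+1/120960 t=3:−1/34560 t=4:+1/103680 = -13/1161216
(3j)²=65/5236 [(4 6 6; -1 3 -2)], sign=-1
⇒ 4πI² = 7605/34969
I = (-1)√(7605/34969/(4π)) = -0.13155370

-0.131554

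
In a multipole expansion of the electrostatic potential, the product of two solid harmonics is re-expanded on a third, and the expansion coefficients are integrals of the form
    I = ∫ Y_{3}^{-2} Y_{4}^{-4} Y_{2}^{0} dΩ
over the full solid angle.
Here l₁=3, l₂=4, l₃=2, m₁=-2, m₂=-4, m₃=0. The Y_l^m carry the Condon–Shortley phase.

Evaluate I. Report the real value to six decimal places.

Σmᵢ = -6 ≠ 0, so the φ-integral vanishes; I = 0

0.000000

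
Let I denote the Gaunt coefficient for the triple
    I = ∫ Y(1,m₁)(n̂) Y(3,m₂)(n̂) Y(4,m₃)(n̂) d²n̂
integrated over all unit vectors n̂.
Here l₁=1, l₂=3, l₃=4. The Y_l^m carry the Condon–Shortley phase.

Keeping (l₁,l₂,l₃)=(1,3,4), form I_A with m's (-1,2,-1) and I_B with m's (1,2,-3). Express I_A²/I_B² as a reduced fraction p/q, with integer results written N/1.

Same 1,3,4: normalisation and zero-m 3j drop out of the ratio.
A: Δ: 0! 2! 6! / 9! → 1/252; sum: t=0:+1/240 = 1/240; 3j²(1 3 4; -1 2 -1) = Δ·Π!·Σ² = 1/84  (sign -1)
B: Δ: 0! 2! 6! / 9! → 1/252; sum: t=0:+1/240 = 1/240; 3j²(1 3 4; 1 2 -3) = Δ·Π!·Σ² = 1/12  (sign -1)
I_A²/I_B² = (1/84)/(1/12) = 1/7

1/7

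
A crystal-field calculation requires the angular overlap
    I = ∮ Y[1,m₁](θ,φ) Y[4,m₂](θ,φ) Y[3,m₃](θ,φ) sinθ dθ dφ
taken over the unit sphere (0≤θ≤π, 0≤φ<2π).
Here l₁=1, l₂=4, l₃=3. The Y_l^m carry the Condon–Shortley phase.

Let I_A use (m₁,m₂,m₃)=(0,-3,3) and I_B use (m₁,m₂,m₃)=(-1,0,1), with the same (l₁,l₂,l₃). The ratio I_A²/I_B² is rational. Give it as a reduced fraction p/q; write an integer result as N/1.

Shared (l₁,l₂,l₃)=(1,4,3): N and (l;000)² cancel in I_A²/I_B².
A: Δ = 2!·0!·6!/9! = 1/252; Racah Σ t=1..1: t=1:−1/720 = -1/720; ⇒ 3j(1 4 3; 0 -3 3)² = 1/36, sgn -1
B: Δ = 2!·0!·6!/9! = 1/252; Racah Σ t=2..2: t=2:+1/96 = 1/96; ⇒ 3j(1 4 3; -1 0 1)² = 1/42, sgn +1
I_A²/I_B² = (1/36)/(1/42) = 7/6

7/6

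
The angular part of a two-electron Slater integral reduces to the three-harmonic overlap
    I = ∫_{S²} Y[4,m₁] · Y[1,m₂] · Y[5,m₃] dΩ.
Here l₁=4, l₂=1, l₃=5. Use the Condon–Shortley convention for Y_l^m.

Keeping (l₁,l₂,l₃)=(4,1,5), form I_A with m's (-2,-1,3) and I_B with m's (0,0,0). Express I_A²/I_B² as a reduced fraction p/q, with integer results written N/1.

28/25

l's match ⇒ only the (l;m) 3-j factors differ between A and B.
A: triangle coeff Δ(4,1,5) = 1/495; Σ_t [0,0]: t=0:+1/2880 = 1/2880; (3j)²=28/495 [(4 1 5; -2 -1 3)], sign=+1
B: triangle coeff Δ(4,1,5) = 1/495; Σ_t [0,0]: t=0:+1/576 = 1/576; (3j)²=5/99 [(4 1 5; 0 0 0)], sign=-1
I_A²/I_B² = (28/495)/(5/99) = 28/25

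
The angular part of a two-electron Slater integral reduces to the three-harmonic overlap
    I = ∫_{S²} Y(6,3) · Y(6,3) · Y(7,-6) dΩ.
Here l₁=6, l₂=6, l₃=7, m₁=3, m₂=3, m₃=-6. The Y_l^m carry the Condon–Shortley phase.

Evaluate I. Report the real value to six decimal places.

l₁+l₂+l₃=19 is odd: 3j(l;000)=0 ⇒ I=0

0.000000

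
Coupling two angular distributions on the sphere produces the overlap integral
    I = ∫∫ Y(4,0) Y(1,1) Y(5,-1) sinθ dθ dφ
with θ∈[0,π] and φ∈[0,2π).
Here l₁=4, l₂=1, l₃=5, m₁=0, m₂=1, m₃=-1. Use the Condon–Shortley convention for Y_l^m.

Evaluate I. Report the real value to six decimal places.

m-sum 0 ✓  L=10 even ✓  3≤5≤5 ✓
Π(2lᵢ+1) = 9×3×11 = 297
triangle coeff Δ(4,1,5) = 1/495
Σ_t [0,0]: t=0:+1/576 = 1/576
(3j)²=5/99 [(4 1 5; 0 0 0)], sign=-1
Σ_t [0,0]: t=0:+1/1152 = 1/1152
(3j)²=1/33 [(4 1 5; 0 1 -1)], sign=+1
⇒ 4πI² = 5/11
I = (-1)√(5/11/(4π)) = -0.19018827

-0.190188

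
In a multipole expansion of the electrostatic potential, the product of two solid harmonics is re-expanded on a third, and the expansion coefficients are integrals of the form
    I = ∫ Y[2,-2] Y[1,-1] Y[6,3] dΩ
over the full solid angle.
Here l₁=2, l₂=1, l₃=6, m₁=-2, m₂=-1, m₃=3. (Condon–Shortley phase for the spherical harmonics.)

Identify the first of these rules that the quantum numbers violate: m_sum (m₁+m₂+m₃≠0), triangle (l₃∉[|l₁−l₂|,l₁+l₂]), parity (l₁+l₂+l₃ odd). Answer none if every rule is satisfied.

Σmᵢ = 0  ✓
l₃∈[|l₁−l₂|,l₁+l₂]=[1,3], have l₃=6  ✗
Σlᵢ = 9 ⇒ odd

triangle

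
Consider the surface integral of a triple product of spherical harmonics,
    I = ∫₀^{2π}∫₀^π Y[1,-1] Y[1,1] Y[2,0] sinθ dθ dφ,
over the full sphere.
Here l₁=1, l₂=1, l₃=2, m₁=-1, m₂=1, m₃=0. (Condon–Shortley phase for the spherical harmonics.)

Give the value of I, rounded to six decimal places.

Checks pass: Σm=0; 4 even; l₃=2∈[0,2].
(2·1+1)(2·1+1)(2·2+1) = 45
Δ: 0! 2! 2! / 5! → 1/30
sum: t=0:+1/1 = 1/1
3j²(1 1 2; 0 0 0) = Δ·Π!·Σ² = 2/15  (sign +1)
sum: t=0:+1/4 = 1/4
3j²(1 1 2; -1 1 0) = Δ·Π!·Σ² = 1/30  (sign +1)
combine: 4πI² = 45·2/15·1/30 = 1/5
take √, sign +1: I = 0.12615663

0.126157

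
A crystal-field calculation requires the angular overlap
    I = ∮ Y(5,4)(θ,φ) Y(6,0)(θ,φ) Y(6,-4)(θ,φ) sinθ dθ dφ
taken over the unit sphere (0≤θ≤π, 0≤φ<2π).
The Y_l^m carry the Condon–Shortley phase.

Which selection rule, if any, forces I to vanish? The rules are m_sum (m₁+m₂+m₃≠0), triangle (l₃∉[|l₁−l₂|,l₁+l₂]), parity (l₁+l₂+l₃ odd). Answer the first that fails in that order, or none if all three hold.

parity

Σmᵢ = 0  ✓
l₃∈[|l₁−l₂|,l₁+l₂]=[1,11], have l₃=6  ✓
Σlᵢ = 17 ⇒ odd  ✗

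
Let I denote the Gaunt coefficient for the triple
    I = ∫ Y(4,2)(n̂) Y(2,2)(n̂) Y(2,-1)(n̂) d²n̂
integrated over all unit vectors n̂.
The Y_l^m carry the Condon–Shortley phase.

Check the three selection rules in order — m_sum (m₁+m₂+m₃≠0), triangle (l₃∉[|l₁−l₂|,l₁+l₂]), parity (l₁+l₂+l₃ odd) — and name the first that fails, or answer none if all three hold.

m_sum

m₁+m₂+m₃ = 2 + 2 − 1 = 3  ✗
triangle: |4−2|=2 ≤ l₃=2 ≤ 4+2=6
parity: l₁+l₂+l₃ = 8 is even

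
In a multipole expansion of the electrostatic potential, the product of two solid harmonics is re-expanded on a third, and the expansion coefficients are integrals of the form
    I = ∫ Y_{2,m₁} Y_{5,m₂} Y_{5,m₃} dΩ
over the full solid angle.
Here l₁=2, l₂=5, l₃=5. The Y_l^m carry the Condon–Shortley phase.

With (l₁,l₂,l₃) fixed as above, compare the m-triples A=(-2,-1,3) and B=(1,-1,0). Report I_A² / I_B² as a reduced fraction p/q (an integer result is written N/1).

l's match ⇒ only the (l;m) 3-j factors differ between A and B.
A: triangle coeff Δ(2,5,5) = 1/38610; Σ_t [2,2]: t=2:+1/5760 = 1/5760; (3j)²=56/2145 [(2 5 5; -2 -1 3)], sign=+1
B: triangle coeff Δ(2,5,5) = 1/38610; Σ_t [0,1]: t=0:+1/1152 t=1:−1/1440 = 1/5760; (3j)²=1/858 [(2 5 5; 1 -1 0)], sign=-1
I_A²/I_B² = (56/2145)/(1/858) = 112/5

112/5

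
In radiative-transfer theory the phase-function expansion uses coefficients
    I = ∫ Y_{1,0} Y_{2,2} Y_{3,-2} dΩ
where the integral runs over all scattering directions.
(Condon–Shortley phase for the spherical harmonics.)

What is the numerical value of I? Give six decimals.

0.184674

m-sum 0 ✓  L=6 even ✓  1≤3≤3 ✓
Π(2lᵢ+1) = 3×5×7 = 105
triangle coeff Δ(1,2,3) = 1/105
Σ_t [0,0]: t=0:+1/4 = 1/4
(3j)²=3/35 [(1 2 3; 0 0 0)], sign=-1
Σ_t [0,0]: t=0:+1/24 = 1/24
(3j)²=1/21 [(1 2 3; 0 2 -2)], sign=-1
⇒ 4πI² = 3/7
I = (+1)√(3/7/(4π)) = 0.18467439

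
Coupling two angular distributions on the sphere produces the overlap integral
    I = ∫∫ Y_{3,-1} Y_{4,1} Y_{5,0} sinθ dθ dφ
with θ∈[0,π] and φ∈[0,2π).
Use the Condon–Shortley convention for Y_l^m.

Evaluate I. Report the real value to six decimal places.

Rules hold: Σm=0, L=12 even, 1≤5≤7.
N = 7·9·11 = 693
Δ = 2!·4!·6!/13! = 1/180180
Racah Σ t=0..2: t=0:+1/576 t=1:−1/144 t=2:+1/576 = -1/288
⇒ 3j(3 4 5; 0 0 0)² = 20/1001, sgn +1
Racah Σ t=0..2: t=0:+1/5760 t=1:−1/288 t=2:+1/288 = 1/5760
⇒ 3j(3 4 5; -1 1 0)² = 1/12012, sgn -1
4πI² = N·(3j₀)²·(3jₘ)² = 15/13013
I = -1·√(0.00115269/4π) = -0.00957750

-0.009577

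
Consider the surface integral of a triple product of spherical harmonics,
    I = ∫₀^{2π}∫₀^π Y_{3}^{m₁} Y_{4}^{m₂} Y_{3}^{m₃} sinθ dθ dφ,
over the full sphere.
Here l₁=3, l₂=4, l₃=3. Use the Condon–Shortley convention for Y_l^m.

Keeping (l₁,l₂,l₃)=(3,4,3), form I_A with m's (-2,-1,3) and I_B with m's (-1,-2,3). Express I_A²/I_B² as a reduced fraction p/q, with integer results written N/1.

5/9

Same 3,4,3: normalisation and zero-m 3j drop out of the ratio.
A: Δ: 4! 2! 4! / 11! → 1/34650; sum: t=3:−1/288 = -1/288; 3j²(3 4 3; -2 -1 3) = Δ·Π!·Σ² = 5/231  (sign -1)
B: Δ: 4! 2! 4! / 11! → 1/34650; sum: t=2:+1/192 = 1/192; 3j²(3 4 3; -1 -2 3) = Δ·Π!·Σ² = 3/77  (sign +1)
I_A²/I_B² = (5/231)/(3/77) = 5/9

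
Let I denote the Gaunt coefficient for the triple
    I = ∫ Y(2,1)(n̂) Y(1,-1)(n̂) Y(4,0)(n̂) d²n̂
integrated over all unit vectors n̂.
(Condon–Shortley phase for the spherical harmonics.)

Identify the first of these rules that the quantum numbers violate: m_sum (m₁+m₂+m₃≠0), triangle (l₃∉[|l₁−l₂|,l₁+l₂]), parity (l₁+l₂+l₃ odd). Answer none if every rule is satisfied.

m₁+m₂+m₃ = 1 − 1 + 0 = 0  ✓
triangle: |2−1|=1 ≤ l₃=4 ≤ 2+1=3  ✗
parity: l₁+l₂+l₃ = 7 is odd

triangle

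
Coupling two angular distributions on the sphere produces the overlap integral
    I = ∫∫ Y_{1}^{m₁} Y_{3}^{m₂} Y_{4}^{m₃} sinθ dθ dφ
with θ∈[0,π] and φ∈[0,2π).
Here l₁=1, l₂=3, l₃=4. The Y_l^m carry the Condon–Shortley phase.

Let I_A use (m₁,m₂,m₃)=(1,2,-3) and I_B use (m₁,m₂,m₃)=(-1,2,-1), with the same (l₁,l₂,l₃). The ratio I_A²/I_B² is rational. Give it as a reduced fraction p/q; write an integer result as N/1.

l's match ⇒ only the (l;m) 3-j factors differ between A and B.
A: triangle coeff Δ(1,3,4) = 1/252; Σ_t [0,0]: t=0:+1/240 = 1/240; (3j)²=1/12 [(1 3 4; 1 2 -3)], sign=-1
B: triangle coeff Δ(1,3,4) = 1/252; Σ_t [0,0]: t=0:+1/240 = 1/240; (3j)²=1/84 [(1 3 4; -1 2 -1)], sign=-1
I_A²/I_B² = (1/12)/(1/84) = 7/1

7/1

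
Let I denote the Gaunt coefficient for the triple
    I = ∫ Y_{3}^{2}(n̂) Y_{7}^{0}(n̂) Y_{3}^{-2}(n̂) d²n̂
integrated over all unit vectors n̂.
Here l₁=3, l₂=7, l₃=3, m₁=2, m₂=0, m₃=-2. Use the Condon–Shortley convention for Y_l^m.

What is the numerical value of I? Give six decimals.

0.000000

|3−7|≤3≤3+7 violated ⇒ I = 0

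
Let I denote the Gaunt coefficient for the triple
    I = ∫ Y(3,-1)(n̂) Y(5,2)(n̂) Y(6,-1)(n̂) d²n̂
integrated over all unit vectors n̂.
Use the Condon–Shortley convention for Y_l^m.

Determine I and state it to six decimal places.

0.080575

Checks pass: Σm=0; 14 even; l₃=6∈[2,8].
(2·3+1)(2·5+1)(2·6+1) = 1001
Δ: 2! 4! 8! / 15! → 1/675675
sum: t=0:+1/8640 t=1:−1/2304 t=2:+1/8640 = -7/34560
3j²(3 5 6; 0 0 0) = Δ·Π!·Σ² = 7/429  (sign -1)
sum: t=0:+1/241920 t=1:−1/8640 t=2:+1/5760 = 1/16128
3j²(3 5 6; -1 2 -1) = Δ·Π!·Σ² = 5/1001  (sign -1)
combine: 4πI² = 1001·7/429·5/1001 = 35/429
take √, sign +1: I = 0.08057502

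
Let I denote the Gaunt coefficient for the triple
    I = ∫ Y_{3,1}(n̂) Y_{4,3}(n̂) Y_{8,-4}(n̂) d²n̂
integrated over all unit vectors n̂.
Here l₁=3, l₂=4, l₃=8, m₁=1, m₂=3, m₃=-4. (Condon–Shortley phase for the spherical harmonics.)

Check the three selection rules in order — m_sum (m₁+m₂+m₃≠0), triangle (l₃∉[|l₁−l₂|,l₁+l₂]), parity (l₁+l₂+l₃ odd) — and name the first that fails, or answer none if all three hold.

m₁+m₂+m₃ = 1 + 3 − 4 = 0  ✓
triangle: |3−4|=1 ≤ l₃=8 ≤ 3+4=7  ✗
parity: l₁+l₂+l₃ = 15 is odd

triangle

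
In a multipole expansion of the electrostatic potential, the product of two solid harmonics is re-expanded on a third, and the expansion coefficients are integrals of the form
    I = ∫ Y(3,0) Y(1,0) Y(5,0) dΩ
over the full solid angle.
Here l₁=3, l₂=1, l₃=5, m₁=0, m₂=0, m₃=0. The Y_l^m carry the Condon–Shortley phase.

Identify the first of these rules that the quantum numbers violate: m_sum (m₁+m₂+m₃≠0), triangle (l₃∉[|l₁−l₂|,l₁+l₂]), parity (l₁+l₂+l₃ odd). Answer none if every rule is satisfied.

m₁+m₂+m₃ = 0 + 0 + 0 = 0  ✓
triangle: |3−1|=2 ≤ l₃=5 ≤ 3+1=4  ✗
parity: l₁+l₂+l₃ = 9 is odd

triangle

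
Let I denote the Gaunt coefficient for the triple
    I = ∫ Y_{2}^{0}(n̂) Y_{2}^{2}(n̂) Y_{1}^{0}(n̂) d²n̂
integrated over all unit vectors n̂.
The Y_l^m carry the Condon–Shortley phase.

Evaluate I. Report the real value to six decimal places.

0.000000

m-sum = 0 + 2 + 0 = 2 ≠ 0 ⇒ I = 0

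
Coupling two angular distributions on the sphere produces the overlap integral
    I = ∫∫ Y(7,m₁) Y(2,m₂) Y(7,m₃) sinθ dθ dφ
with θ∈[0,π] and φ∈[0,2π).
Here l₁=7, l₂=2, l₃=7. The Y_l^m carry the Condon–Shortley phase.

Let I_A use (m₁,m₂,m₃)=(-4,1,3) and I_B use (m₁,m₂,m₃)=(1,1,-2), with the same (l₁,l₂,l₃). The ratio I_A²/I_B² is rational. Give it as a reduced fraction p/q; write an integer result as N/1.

Same 7,2,7: normalisation and zero-m 3j drop out of the ratio.
A: Δ: 2! 12! 2! / 17! → 1/185640; sum: t=1:−1/14515200 t=2:+1/4354560 = 1/6220800; 3j²(7 2 7; -4 1 3) = Δ·Π!·Σ² = 77/4420  (sign +1)
B: Δ: 2! 12! 2! / 17! → 1/185640; sum: t=1:−1/1209600 t=2:+1/1935360 = -1/3225600; 3j²(7 2 7; 1 1 -2) = Δ·Π!·Σ² = 243/61880  (sign +1)
I_A²/I_B² = (77/4420)/(243/61880) = 1078/243

1078/243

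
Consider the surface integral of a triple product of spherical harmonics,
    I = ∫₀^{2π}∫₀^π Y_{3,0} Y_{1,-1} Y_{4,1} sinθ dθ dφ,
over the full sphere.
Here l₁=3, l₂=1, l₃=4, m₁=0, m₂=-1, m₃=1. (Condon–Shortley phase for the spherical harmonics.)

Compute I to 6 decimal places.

-0.194664

Checks pass: Σm=0; 8 even; l₃=4∈[2,4].
(2·3+1)(2·1+1)(2·4+1) = 189
Δ: 0! 6! 2! / 9! → 1/252
sum: t=0:+1/36 = 1/36
3j²(3 1 4; 0 0 0) = Δ·Π!·Σ² = 4/63  (sign +1)
sum: t=0:+1/72 = 1/72
3j²(3 1 4; 0 -1 1) = Δ·Π!·Σ² = 5/126  (sign -1)
combine: 4πI² = 189·4/63·5/126 = 10/21
take √, sign -1: I = -0.19466390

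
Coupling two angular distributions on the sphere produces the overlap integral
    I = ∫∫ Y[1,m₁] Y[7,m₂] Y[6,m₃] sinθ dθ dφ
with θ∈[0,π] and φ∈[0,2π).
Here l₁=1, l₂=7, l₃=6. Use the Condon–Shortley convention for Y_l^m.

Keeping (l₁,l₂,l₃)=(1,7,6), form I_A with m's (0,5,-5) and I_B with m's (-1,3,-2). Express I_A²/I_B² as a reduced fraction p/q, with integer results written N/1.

8/15

Shared (l₁,l₂,l₃)=(1,7,6): N and (l;000)² cancel in I_A²/I_B².
A: Δ = 2!·0!·12!/15! = 1/1365; Racah Σ t=1..1: t=1:−1/39916800 = -1/39916800; ⇒ 3j(1 7 6; 0 5 -5)² = 8/455, sgn +1
B: Δ = 2!·0!·12!/15! = 1/1365; Racah Σ t=2..2: t=2:+1/1935360 = 1/1935360; ⇒ 3j(1 7 6; -1 3 -2)² = 3/91, sgn +1
I_A²/I_B² = (8/455)/(3/91) = 8/15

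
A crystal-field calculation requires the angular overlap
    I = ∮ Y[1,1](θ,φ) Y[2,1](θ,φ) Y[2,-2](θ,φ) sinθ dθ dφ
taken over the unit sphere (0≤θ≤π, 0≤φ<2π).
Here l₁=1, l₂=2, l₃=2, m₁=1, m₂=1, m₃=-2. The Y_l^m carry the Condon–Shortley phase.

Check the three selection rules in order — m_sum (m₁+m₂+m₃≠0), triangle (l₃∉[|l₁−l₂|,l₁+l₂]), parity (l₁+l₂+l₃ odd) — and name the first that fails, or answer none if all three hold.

parity

Σmᵢ = 0  ✓
l₃∈[|l₁−l₂|,l₁+l₂]=[1,3], have l₃=2  ✓
Σlᵢ = 5 ⇒ odd  ✗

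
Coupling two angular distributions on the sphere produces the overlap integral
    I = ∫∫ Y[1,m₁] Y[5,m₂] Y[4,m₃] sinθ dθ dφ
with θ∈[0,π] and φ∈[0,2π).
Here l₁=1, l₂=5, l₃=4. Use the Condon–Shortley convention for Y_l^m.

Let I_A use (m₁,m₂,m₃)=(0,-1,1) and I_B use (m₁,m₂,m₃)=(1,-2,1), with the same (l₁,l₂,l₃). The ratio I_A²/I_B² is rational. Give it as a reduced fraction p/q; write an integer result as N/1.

8/7

Same 1,5,4: normalisation and zero-m 3j drop out of the ratio.
A: Δ: 2! 0! 8! / 11! → 1/495; sum: t=1:−1/720 = -1/720; 3j²(1 5 4; 0 -1 1) = Δ·Π!·Σ² = 8/165  (sign +1)
B: Δ: 2! 0! 8! / 11! → 1/495; sum: t=0:+1/1440 = 1/1440; 3j²(1 5 4; 1 -2 1) = Δ·Π!·Σ² = 7/165  (sign -1)
I_A²/I_B² = (8/165)/(7/165) = 8/7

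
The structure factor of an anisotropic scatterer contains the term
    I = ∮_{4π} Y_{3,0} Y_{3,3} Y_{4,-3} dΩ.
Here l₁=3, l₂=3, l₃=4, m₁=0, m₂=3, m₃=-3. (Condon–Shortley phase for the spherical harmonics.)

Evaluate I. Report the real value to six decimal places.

Checks pass: Σm=0; 10 even; l₃=4∈[0,6].
(2·3+1)(2·3+1)(2·4+1) = 441
Δ: 2! 4! 4! / 11! → 1/34650
sum: t=0:+1/72 t=1:−1/16 t=2:+1/72 = -5/144
3j²(3 3 4; 0 0 0) = Δ·Π!·Σ² = 2/77  (sign -1)
sum: t=2:+1/288 = 1/288
3j²(3 3 4; 0 3 -3) = Δ·Π!·Σ² = 1/22  (sign -1)
combine: 4πI² = 441·2/77·1/22 = 63/121
take √, sign +1: I = 0.20355073

0.203551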